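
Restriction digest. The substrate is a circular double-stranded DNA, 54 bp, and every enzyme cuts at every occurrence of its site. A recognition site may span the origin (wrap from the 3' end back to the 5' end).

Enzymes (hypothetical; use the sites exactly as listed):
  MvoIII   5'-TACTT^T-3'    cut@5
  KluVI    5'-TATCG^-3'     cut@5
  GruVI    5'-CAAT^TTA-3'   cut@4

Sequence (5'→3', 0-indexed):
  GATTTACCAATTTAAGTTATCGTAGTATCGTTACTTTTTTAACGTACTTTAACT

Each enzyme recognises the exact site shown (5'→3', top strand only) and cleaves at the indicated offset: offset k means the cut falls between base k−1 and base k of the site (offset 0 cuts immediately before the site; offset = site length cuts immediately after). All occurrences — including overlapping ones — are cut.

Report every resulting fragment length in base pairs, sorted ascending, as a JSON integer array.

Scan for sites:
  MvoIII (TACTTT, off=5): starts [31, 44] → cuts [36, 49]
  KluVI (TATCG, off=5): starts [17, 25] → cuts [22, 30]
  GruVI (CAATTTA, off=4): starts [7] → cuts [11]

All cut coordinates (distinct, sorted): [11, 22, 30, 36, 49]

Fragment lengths:
  11→22: 11 bp
  22→30: 8 bp
  30→36: 6 bp
  36→49: 13 bp
  49→11 (wrap): 54-49+11 = 16 bp

[6,8,11,13,16]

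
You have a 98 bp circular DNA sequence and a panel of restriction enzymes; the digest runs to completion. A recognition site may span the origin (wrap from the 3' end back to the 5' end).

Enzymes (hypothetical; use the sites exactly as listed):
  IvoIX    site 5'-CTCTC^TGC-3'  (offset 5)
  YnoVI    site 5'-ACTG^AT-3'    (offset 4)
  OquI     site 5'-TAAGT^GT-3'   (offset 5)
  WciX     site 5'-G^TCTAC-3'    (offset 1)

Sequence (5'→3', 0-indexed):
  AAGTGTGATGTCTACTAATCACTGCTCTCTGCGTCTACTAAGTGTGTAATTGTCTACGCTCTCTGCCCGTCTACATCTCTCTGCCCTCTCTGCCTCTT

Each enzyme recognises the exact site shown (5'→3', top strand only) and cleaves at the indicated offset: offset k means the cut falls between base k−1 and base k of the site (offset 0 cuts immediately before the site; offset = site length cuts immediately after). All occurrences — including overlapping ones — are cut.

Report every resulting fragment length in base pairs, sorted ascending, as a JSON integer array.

Scan for sites:
  IvoIX (CTCTCTGC, off=5): starts [24, 58, 76, 85] → cuts [29, 63, 81, 90]
  YnoVI (ACTGAT, off=4): no sites
  OquI (TAAGTGT, off=5): starts [38, 97] → cuts [4, 43]
  WciX (GTCTAC, off=1): starts [9, 32, 51, 68] → cuts [10, 33, 52, 69]

Pooled cuts: [4, 10, 29, 33, 43, 52, 63, 69, 81, 90]

Fragments:
  4→10: 6 bp
  10→29: 19 bp
  29→33: 4 bp
  33→43: 10 bp
  43→52: 9 bp
  52→63: 11 bp
  63→69: 6 bp
  69→81: 12 bp
  81→90: 9 bp
  90→4 (wrap): 98-90+4 = 12 bp

[4,6,6,9,9,10,11,12,12,19]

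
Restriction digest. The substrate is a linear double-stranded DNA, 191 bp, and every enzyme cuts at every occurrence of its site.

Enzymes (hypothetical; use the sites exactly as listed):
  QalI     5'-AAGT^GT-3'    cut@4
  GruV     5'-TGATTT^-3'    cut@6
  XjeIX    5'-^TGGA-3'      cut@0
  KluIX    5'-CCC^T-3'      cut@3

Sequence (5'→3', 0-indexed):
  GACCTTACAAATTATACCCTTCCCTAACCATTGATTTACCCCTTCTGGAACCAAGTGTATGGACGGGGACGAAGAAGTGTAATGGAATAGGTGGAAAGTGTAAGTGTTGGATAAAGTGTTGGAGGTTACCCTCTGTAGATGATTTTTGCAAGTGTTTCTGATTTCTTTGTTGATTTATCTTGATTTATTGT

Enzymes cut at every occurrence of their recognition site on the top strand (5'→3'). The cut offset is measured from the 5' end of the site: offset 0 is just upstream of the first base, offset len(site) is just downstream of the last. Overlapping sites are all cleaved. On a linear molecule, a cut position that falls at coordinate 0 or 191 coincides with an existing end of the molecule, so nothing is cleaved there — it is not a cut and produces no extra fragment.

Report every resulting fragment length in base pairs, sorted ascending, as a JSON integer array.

[2,2,3,3,4,5,5,5,6,8,8,9,10,10,11,11,12,12,13,14,19,19]

Per-enzyme occurrences:
  QalI (AAGTGT, off=4): starts [52, 74, 95, 101, 113, 149] → cuts [56, 78, 99, 105, 117, 153]
  GruV (TGATTT, off=6): starts [31, 139, 158, 170, 180] → cuts [37, 145, 164, 176, 186]
  XjeIX (TGGA, off=0): starts [45, 59, 82, 91, 107, 119] → cuts [45, 59, 82, 91, 107, 119]
  KluIX (CCCT, off=3): starts [16, 21, 39, 128] → cuts [19, 24, 42, 131]

All cut coordinates (distinct, sorted): [19, 24, 37, 42, 45, 56, 59, 78, 82, 91, 99, 105, 107, 117, 119, 131, 145, 153, 164, 176, 186]

Fragments:
  [0,19): 19 bp
  [19,24): 5 bp
  [24,37): 13 bp
  [37,42): 5 bp
  [42,45): 3 bp
  [45,56): 11 bp
  [56,59): 3 bp
  [59,78): 19 bp
  [78,82): 4 bp
  [82,91): 9 bp
  [91,99): 8 bp
  [99,105): 6 bp
  [105,107): 2 bp
  [107,117): 10 bp
  [117,119): 2 bp
  [119,131): 12 bp
  [131,145): 14 bp
  [145,153): 8 bp
  [153,164): 11 bp
  [164,176): 12 bp
  [176,186): 10 bp
  [186,191): 5 bp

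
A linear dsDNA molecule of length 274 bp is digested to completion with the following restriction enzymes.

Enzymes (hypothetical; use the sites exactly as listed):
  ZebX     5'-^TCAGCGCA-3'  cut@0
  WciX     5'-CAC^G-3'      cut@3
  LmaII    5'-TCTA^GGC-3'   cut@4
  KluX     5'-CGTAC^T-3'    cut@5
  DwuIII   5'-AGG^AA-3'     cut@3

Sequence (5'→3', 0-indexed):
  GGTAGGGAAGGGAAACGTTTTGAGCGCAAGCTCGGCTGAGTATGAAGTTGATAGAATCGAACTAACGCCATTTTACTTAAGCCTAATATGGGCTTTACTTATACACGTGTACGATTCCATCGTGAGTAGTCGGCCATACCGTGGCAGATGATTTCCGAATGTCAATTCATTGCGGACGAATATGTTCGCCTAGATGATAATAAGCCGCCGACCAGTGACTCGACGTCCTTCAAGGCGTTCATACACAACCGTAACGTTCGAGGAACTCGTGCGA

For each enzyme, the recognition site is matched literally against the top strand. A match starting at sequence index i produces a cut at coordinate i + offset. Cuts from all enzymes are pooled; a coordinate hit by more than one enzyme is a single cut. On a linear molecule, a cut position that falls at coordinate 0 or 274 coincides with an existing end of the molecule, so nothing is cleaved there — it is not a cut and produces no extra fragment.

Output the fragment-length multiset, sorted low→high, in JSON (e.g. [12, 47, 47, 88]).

[11,106,157]

Scan for sites:
  ZebX (TCAGCGCA, off=0): no sites
  WciX CACG/3: at [103] ⇒ [106]
  LmaII (TCTAGGC, off=4): no sites
  KluX (CGTACT, off=5): no sites
  DwuIII AGGAA/3: at [260] ⇒ [263]

All cut coordinates (distinct, sorted): [106, 263]

Fragment lengths:
  [0,106): 106 bp
  [106,263): 157 bp
  [263,274): 11 bp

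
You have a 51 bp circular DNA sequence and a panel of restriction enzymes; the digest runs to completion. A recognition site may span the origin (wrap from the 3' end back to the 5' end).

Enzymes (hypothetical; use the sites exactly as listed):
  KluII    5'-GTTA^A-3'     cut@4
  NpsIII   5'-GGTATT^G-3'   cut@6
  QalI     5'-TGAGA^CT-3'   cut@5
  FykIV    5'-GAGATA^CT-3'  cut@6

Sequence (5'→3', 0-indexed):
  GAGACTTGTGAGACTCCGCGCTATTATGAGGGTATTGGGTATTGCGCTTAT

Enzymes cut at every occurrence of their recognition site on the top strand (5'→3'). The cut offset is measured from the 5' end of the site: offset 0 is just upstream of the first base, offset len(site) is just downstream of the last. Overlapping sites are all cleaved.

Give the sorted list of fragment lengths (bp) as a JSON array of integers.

[7,9,12,23]

Site scan:
  KluII (GTTAA, off=4): no sites
  NpsIII GGTATTG/6: at [30, 37] ⇒ [36, 43]
  QalI TGAGACT/5: at [8, 50] ⇒ [4, 13]
  FykIV (GAGATACT, off=6): no sites

All cut coordinates (distinct, sorted): [4, 13, 36, 43]

Fragments:
  4→13: 9 bp
  13→36: 23 bp
  36→43: 7 bp
  43→4 (wrap): 51-43+4 = 12 bp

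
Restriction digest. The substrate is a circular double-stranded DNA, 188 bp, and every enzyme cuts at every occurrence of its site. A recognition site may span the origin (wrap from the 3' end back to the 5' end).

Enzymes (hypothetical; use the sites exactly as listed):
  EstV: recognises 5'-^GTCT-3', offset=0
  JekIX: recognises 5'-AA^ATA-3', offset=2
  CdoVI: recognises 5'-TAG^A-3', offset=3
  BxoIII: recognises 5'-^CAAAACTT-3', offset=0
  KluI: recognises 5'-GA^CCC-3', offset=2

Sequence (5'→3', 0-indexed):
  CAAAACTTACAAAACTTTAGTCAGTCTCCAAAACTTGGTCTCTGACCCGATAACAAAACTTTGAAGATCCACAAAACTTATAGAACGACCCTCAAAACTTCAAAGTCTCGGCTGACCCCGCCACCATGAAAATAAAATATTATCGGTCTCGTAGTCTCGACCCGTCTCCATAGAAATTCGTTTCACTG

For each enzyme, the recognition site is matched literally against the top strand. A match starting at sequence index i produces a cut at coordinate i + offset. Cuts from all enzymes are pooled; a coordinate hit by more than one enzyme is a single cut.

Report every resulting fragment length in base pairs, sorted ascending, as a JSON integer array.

[3,4,5,5,5,7,8,8,8,9,9,9,10,11,12,12,14,15,16,18]

Scan for sites:
  EstV (GTCT, off=0): starts [23, 37, 104, 145, 153, 163] → cuts [23, 37, 104, 145, 153, 163]
  JekIX (AAATA, off=2): starts [129, 134] → cuts [131, 136]
  CdoVI (TAGA, off=3): starts [80, 170] → cuts [83, 173]
  BxoIII (CAAAACTT, off=0): starts [0, 9, 28, 53, 71, 92] → cuts [0, 9, 28, 53, 71, 92]
  KluI (GACCC, off=2): starts [43, 86, 113, 158] → cuts [45, 88, 115, 160]

All cut coordinates (distinct, sorted): [0, 9, 23, 28, 37, 45, 53, 71, 83, 88, 92, 104, 115, 131, 136, 145, 153, 160, 163, 173]

Fragments:
  0→9: 9 bp
  9→23: 14 bp
  23→28: 5 bp
  28→37: 9 bp
  37→45: 8 bp
  45→53: 8 bp
  53→71: 18 bp
  71→83: 12 bp
  83→88: 5 bp
  88→92: 4 bp
  92→104: 12 bp
  104→115: 11 bp
  115→131: 16 bp
  131→136: 5 bp
  136→145: 9 bp
  145→153: 8 bp
  153→160: 7 bp
  160→163: 3 bp
  163→173: 10 bp
  173→0 (wrap): 188-173+0 = 15 bp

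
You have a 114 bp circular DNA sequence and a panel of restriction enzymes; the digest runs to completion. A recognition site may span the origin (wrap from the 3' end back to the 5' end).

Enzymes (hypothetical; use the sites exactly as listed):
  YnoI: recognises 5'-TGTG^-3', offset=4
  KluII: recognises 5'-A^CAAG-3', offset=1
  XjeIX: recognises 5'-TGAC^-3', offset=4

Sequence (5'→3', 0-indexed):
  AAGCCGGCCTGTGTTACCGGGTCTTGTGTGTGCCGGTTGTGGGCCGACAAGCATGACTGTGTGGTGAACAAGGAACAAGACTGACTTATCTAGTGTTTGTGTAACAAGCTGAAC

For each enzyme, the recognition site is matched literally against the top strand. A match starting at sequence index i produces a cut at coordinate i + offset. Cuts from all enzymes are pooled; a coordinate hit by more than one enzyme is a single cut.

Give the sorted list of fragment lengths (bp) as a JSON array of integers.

Scan for sites:
  YnoI TGTG/4: at [9, 24, 26, 28, 37, 57, 59, 97] ⇒ [13, 28, 30, 32, 41, 61, 63, 101]
  KluII ACAAG/1: at [46, 67, 74, 103, 112] ⇒ [47, 68, 75, 104, 113]
  XjeIX TGAC/4: at [53, 81] ⇒ [57, 85]

Pooled cuts: [13, 28, 30, 32, 41, 47, 57, 61, 63, 68, 75, 85, 101, 104, 113]

Fragment lengths:
  13→28: 15 bp
  28→30: 2 bp
  30→32: 2 bp
  32→41: 9 bp
  41→47: 6 bp
  47→57: 10 bp
  57→61: 4 bp
  61→63: 2 bp
  63→68: 5 bp
  68→75: 7 bp
  75→85: 10 bp
  85→101: 16 bp
  101→104: 3 bp
  104→113: 9 bp
  113→13 (wrap): 114-113+13 = 14 bp

[2,2,2,3,4,5,6,7,9,9,10,10,14,15,16]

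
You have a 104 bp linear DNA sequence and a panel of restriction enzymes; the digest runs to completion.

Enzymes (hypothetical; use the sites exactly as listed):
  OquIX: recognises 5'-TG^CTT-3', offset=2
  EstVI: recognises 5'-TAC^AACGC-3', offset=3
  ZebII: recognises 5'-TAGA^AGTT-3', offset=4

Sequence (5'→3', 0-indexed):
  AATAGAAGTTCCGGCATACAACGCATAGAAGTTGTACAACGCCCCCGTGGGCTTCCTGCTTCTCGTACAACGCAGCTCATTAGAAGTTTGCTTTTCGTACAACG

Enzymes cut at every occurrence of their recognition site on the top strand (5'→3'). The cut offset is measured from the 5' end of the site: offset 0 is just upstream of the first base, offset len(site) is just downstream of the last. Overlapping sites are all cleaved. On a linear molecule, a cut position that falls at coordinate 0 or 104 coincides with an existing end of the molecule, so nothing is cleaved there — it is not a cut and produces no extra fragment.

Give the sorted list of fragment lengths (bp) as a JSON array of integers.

[6,6,8,10,10,13,14,16,21]

Scan for sites:
  OquIX TGCTT/2: at [56, 88] ⇒ [58, 90]
  EstVI TACAACGC/3: at [16, 34, 65] ⇒ [19, 37, 68]
  ZebII TAGAAGTT/4: at [2, 25, 80] ⇒ [6, 29, 84]

All cut coordinates (distinct, sorted): [6, 19, 29, 37, 58, 68, 84, 90]

Fragment lengths:
  [0,6): 6 bp
  [6,19): 13 bp
  [19,29): 10 bp
  [29,37): 8 bp
  [37,58): 21 bp
  [58,68): 10 bp
  [68,84): 16 bp
  [84,90): 6 bp
  [90,104): 14 bp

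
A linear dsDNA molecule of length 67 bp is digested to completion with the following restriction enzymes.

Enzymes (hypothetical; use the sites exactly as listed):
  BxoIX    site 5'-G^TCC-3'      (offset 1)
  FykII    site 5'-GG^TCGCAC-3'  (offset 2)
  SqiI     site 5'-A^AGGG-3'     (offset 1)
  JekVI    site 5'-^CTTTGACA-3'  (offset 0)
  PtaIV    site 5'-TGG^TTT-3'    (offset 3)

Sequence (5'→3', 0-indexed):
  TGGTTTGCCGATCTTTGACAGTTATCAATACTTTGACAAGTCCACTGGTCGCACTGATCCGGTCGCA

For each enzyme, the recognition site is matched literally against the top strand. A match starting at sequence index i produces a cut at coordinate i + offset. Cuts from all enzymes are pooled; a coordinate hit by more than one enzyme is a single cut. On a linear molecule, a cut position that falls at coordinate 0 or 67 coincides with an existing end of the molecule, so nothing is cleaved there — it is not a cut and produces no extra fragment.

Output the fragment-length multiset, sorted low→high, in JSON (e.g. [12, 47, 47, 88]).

[3,8,9,10,18,19]

Site scan:
  BxoIX (GTCC, off=1): starts [39] → cuts [40]
  FykII (GGTCGCAC, off=2): starts [46] → cuts [48]
  SqiI (AAGGG, off=1): no sites
  JekVI (CTTTGACA, off=0): starts [12, 30] → cuts [12, 30]
  PtaIV (TGGTTT, off=3): starts [0] → cuts [3]

All cut coordinates (distinct, sorted): [3, 12, 30, 40, 48]

Fragment lengths:
  [0,3): 3 bp
  [3,12): 9 bp
  [12,30): 18 bp
  [30,40): 10 bp
  [40,48): 8 bp
  [48,67): 19 bp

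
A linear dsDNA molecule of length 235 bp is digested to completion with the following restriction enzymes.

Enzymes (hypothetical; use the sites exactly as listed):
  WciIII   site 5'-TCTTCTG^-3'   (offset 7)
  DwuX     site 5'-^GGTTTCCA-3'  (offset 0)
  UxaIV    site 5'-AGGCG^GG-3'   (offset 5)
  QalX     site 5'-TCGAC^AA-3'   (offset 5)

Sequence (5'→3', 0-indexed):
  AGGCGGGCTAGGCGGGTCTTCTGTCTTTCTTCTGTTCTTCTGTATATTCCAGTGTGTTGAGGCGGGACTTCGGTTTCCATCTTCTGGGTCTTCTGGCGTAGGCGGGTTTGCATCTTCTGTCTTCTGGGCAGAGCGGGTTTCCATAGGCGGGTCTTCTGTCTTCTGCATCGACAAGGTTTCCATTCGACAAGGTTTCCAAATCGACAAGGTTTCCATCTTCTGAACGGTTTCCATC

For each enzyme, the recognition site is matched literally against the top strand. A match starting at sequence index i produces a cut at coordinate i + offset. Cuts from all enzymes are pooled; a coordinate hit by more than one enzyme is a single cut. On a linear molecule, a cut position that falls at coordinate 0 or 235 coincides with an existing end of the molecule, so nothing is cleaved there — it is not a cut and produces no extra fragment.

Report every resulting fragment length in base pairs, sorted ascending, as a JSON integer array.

[2,2,2,3,5,7,7,7,7,8,9,9,9,9,9,9,10,11,14,14,15,15,15,15,22]

Site scan:
  WciIII (TCTTCTG, off=7): starts [16, 27, 35, 79, 88, 112, 119, 151, 158, 215] → cuts [23, 34, 42, 86, 95, 119, 126, 158, 165, 222]
  DwuX (GGTTTCCA, off=0): starts [71, 135, 174, 190, 207, 225] → cuts [71, 135, 174, 190, 207, 225]
  UxaIV (AGGCGGG, off=5): starts [0, 9, 59, 99, 144] → cuts [5, 14, 64, 104, 149]
  QalX (TCGACAA, off=5): starts [167, 183, 200] → cuts [172, 188, 205]

All cut coordinates (distinct, sorted): [5, 14, 23, 34, 42, 64, 71, 86, 95, 104, 119, 126, 135, 149, 158, 165, 172, 174, 188, 190, 205, 207, 222, 225]

Fragment lengths:
  [0,5): 5 bp
  [5,14): 9 bp
  [14,23): 9 bp
  [23,34): 11 bp
  [34,42): 8 bp
  [42,64): 22 bp
  [64,71): 7 bp
  [71,86): 15 bp
  [86,95): 9 bp
  [95,104): 9 bp
  [104,119): 15 bp
  [119,126): 7 bp
  [126,135): 9 bp
  [135,149): 14 bp
  [149,158): 9 bp
  [158,165): 7 bp
  [165,172): 7 bp
  [172,174): 2 bp
  [174,188): 14 bp
  [188,190): 2 bp
  [190,205): 15 bp
  [205,207): 2 bp
  [207,222): 15 bp
  [222,225): 3 bp
  [225,235): 10 bp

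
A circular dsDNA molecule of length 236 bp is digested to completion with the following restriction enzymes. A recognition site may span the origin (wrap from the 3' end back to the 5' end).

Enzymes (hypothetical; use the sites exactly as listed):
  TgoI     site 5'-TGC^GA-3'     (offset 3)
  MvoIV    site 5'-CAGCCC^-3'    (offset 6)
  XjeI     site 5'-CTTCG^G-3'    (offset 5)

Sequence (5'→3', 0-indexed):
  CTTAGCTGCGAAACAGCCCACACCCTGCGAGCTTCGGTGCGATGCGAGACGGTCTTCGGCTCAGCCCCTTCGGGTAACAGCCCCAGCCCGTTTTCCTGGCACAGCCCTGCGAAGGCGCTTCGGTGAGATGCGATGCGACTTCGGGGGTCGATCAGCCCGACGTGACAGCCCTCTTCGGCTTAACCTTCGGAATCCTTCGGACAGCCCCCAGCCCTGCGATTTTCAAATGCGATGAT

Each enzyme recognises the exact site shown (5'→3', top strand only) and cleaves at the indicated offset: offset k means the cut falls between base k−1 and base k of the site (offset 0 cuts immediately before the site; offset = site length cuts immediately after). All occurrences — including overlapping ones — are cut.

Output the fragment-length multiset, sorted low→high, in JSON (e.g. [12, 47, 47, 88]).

Per-enzyme occurrences:
  TgoI (TGCGA, off=3): starts [6, 25, 37, 42, 107, 128, 133, 214, 227] → cuts [9, 28, 40, 45, 110, 131, 136, 217, 230]
  MvoIV (CAGCCC, off=6): starts [13, 61, 77, 83, 101, 152, 165, 201, 208] → cuts [19, 67, 83, 89, 107, 158, 171, 207, 214]
  XjeI (CTTCGG, off=5): starts [31, 53, 67, 117, 138, 172, 184, 194] → cuts [36, 58, 72, 122, 143, 177, 189, 199]

Pooled cuts: [9, 19, 28, 36, 40, 45, 58, 67, 72, 83, 89, 107, 110, 122, 131, 136, 143, 158, 171, 177, 189, 199, 207, 214, 217, 230]

Fragments:
  9→19: 10 bp
  19→28: 9 bp
  28→36: 8 bp
  36→40: 4 bp
  40→45: 5 bp
  45→58: 13 bp
  58→67: 9 bp
  67→72: 5 bp
  72→83: 11 bp
  83→89: 6 bp
  89→107: 18 bp
  107→110: 3 bp
  110→122: 12 bp
  122→131: 9 bp
  131→136: 5 bp
  136→143: 7 bp
  143→158: 15 bp
  158→171: 13 bp
  171→177: 6 bp
  177→189: 12 bp
  189→199: 10 bp
  199→207: 8 bp
  207→214: 7 bp
  214→217: 3 bp
  217→230: 13 bp
  230→9 (wrap): 236-230+9 = 15 bp

[3,3,4,5,5,5,6,6,7,7,8,8,9,9,9,10,10,11,12,12,13,13,13,15,15,18]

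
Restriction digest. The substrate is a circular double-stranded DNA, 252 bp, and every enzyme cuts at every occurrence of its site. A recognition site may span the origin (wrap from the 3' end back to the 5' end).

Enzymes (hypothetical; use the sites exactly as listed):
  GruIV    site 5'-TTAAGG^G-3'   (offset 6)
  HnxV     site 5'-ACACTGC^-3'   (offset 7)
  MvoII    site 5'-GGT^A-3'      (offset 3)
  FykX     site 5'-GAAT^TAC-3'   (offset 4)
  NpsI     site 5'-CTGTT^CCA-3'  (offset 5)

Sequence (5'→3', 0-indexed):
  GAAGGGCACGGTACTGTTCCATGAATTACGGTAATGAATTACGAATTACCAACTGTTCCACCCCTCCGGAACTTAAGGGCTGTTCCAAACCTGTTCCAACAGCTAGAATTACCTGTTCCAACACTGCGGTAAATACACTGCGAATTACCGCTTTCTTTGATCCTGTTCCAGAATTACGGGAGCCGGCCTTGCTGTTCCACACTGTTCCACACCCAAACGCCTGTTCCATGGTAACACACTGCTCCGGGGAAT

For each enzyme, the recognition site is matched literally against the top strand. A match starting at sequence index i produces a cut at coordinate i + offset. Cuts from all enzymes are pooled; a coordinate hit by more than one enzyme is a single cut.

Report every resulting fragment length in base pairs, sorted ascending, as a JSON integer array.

[3,4,6,6,6,7,7,7,7,8,8,10,10,10,11,11,11,14,19,21,22,22,22]

Per-enzyme occurrences:
  GruIV (TTAAGGG, off=6): starts [72] → cuts [78]
  HnxV (ACACTGC, off=7): starts [120, 134, 235] → cuts [127, 141, 242]
  MvoII (GGTA, off=3): starts [9, 29, 127, 229] → cuts [12, 32, 130, 232]
  FykX (GAATTAC, off=4): starts [22, 35, 42, 105, 141, 170] → cuts [26, 39, 46, 109, 145, 174]
  NpsI (CTGTTCCA, off=5): starts [13, 52, 79, 90, 112, 162, 191, 201, 220] → cuts [18, 57, 84, 95, 117, 167, 196, 206, 225]

All cut coordinates (distinct, sorted): [12, 18, 26, 32, 39, 46, 57, 78, 84, 95, 109, 117, 127, 130, 141, 145, 167, 174, 196, 206, 225, 232, 242]

Fragments:
  12→18: 6 bp
  18→26: 8 bp
  26→32: 6 bp
  32→39: 7 bp
  39→46: 7 bp
  46→57: 11 bp
  57→78: 21 bp
  78→84: 6 bp
  84→95: 11 bp
  95→109: 14 bp
  109→117: 8 bp
  117→127: 10 bp
  127→130: 3 bp
  130→141: 11 bp
  141→145: 4 bp
  145→167: 22 bp
  167→174: 7 bp
  174→196: 22 bp
  196→206: 10 bp
  206→225: 19 bp
  225→232: 7 bp
  232→242: 10 bp
  242→12 (wrap): 252-242+12 = 22 bp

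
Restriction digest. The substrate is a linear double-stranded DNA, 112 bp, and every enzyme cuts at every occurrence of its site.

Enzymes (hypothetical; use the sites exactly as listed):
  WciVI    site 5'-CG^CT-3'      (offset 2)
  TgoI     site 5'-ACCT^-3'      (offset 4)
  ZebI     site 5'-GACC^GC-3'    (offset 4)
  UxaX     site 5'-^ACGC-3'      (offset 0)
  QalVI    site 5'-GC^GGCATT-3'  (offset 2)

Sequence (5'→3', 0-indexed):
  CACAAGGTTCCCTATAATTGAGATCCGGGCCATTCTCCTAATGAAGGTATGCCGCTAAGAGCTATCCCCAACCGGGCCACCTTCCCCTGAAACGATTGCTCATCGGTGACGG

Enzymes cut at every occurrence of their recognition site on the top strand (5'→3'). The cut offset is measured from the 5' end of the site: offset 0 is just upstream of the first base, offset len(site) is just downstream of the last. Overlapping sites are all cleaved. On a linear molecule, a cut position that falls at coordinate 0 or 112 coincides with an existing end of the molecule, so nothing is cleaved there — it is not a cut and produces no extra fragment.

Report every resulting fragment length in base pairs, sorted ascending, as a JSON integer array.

Site scan:
  WciVI CGCT/2: at [52] ⇒ [54]
  TgoI ACCT/4: at [78] ⇒ [82]
  ZebI (GACCGC, off=4): no sites
  UxaX (ACGC, off=0): no sites
  QalVI (GCGGCATT, off=2): no sites

All cut coordinates (distinct, sorted): [54, 82]

Fragment lengths:
  [0,54): 54 bp
  [54,82): 28 bp
  [82,112): 30 bp

[28,30,54]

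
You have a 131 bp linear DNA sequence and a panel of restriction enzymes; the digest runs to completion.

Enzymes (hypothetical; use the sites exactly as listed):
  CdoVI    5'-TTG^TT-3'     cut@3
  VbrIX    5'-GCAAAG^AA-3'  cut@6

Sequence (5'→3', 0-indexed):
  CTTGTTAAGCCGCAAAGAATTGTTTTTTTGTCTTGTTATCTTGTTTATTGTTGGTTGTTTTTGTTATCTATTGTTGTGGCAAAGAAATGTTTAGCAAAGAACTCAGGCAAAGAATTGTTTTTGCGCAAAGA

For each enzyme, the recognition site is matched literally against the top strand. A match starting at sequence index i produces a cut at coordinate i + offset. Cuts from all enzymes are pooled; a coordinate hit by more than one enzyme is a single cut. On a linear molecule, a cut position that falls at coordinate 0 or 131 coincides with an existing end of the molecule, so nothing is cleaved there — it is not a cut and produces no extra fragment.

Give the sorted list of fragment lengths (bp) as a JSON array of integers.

Scan for sites:
  CdoVI (TTGTT, off=3): starts [1, 19, 32, 40, 47, 54, 60, 70, 114] → cuts [4, 22, 35, 43, 50, 57, 63, 73, 117]
  VbrIX (GCAAAGAA, off=6): starts [11, 78, 93, 106] → cuts [17, 84, 99, 112]

All cut coordinates (distinct, sorted): [4, 17, 22, 35, 43, 50, 57, 63, 73, 84, 99, 112, 117]

Fragments:
  [0,4): 4 bp
  [4,17): 13 bp
  [17,22): 5 bp
  [22,35): 13 bp
  [35,43): 8 bp
  [43,50): 7 bp
  [50,57): 7 bp
  [57,63): 6 bp
  [63,73): 10 bp
  [73,84): 11 bp
  [84,99): 15 bp
  [99,112): 13 bp
  [112,117): 5 bp
  [117,131): 14 bp

[4,5,5,6,7,7,8,10,11,13,13,13,14,15]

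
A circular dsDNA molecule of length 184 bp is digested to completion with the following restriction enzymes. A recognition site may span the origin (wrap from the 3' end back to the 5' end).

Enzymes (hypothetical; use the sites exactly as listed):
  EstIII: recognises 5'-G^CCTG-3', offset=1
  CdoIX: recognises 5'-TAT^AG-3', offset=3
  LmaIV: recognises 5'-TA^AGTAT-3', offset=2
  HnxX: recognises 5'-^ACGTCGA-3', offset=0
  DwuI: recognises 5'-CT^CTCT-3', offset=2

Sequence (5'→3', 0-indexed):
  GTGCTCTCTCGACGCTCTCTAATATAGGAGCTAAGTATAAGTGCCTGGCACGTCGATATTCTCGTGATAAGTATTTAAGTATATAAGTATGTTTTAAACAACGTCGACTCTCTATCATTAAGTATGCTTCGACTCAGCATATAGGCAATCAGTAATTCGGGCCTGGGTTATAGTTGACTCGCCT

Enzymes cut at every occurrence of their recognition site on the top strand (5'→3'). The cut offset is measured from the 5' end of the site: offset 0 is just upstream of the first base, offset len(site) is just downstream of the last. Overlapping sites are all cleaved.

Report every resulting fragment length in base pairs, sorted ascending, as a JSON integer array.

Per-enzyme occurrences:
  EstIII (GCCTG, off=1): starts [42, 160, 180] → cuts [43, 161, 181]
  CdoIX (TATAG, off=3): starts [22, 139, 168] → cuts [25, 142, 171]
  LmaIV (TAAGTAT, off=2): starts [31, 67, 75, 83, 118] → cuts [33, 69, 77, 85, 120]
  HnxX (ACGTCGA, off=0): starts [49, 100] → cuts [49, 100]
  DwuI (CTCTCT, off=2): starts [3, 14, 107] → cuts [5, 16, 109]

All cut coordinates (distinct, sorted): [5, 16, 25, 33, 43, 49, 69, 77, 85, 100, 109, 120, 142, 161, 171, 181]

Fragments:
  5→16: 11 bp
  16→25: 9 bp
  25→33: 8 bp
  33→43: 10 bp
  43→49: 6 bp
  49→69: 20 bp
  69→77: 8 bp
  77→85: 8 bp
  85→100: 15 bp
  100→109: 9 bp
  109→120: 11 bp
  120→142: 22 bp
  142→161: 19 bp
  161→171: 10 bp
  171→181: 10 bp
  181→5 (wrap): 184-181+5 = 8 bp

[6,8,8,8,8,9,9,10,10,10,11,11,15,19,20,22]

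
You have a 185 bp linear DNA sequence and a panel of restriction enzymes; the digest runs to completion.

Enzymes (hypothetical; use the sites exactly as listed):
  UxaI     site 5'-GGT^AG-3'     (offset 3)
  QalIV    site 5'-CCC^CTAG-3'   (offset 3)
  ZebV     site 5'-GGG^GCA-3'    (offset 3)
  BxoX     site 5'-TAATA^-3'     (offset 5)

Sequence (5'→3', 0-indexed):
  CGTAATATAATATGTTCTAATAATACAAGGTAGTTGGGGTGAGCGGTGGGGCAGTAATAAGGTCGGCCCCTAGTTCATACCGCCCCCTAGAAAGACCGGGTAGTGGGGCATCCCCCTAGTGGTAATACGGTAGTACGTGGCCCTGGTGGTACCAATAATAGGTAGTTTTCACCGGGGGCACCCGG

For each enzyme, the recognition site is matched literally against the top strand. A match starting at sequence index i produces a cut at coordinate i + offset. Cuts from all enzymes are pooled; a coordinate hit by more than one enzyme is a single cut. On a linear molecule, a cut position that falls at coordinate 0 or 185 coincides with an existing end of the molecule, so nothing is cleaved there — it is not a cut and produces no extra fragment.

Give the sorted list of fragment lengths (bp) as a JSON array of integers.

Scan for sites:
  UxaI GGTAG/3: at [28, 98, 128, 160] ⇒ [31, 101, 131, 163]
  QalIV CCCCTAG/3: at [66, 83, 112] ⇒ [69, 86, 115]
  ZebV GGGGCA/3: at [47, 104, 174] ⇒ [50, 107, 177]
  BxoX TAATA/5: at [2, 7, 17, 20, 54, 122, 155] ⇒ [7, 12, 22, 25, 59, 127, 160]

Pooled cuts: [7, 12, 22, 25, 31, 50, 59, 69, 86, 101, 107, 115, 127, 131, 160, 163, 177]

Fragments:
  [0,7): 7 bp
  [7,12): 5 bp
  [12,22): 10 bp
  [22,25): 3 bp
  [25,31): 6 bp
  [31,50): 19 bp
  [50,59): 9 bp
  [59,69): 10 bp
  [69,86): 17 bp
  [86,101): 15 bp
  [101,107): 6 bp
  [107,115): 8 bp
  [115,127): 12 bp
  [127,131): 4 bp
  [131,160): 29 bp
  [160,163): 3 bp
  [163,177): 14 bp
  [177,185): 8 bp

[3,3,4,5,6,6,7,8,8,9,10,10,12,14,15,17,19,29]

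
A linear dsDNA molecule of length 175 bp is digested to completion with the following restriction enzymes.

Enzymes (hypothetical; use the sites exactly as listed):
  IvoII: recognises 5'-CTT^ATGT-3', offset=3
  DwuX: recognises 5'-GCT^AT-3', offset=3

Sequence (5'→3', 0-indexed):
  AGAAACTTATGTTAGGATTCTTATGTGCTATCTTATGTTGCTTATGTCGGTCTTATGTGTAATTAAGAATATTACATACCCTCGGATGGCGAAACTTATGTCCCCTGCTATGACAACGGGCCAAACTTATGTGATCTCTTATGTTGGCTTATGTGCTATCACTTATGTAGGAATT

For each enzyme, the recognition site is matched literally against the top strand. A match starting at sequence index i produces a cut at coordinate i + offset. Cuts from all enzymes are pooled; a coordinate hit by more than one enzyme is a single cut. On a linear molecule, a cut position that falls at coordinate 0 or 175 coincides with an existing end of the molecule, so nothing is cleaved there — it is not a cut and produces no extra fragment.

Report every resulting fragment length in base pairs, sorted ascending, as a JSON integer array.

[5,7,7,7,8,9,10,11,11,12,12,14,19,43]

Scan for sites:
  IvoII (CTTATGT, off=3): starts [5, 19, 31, 40, 51, 94, 125, 137, 147, 161] → cuts [8, 22, 34, 43, 54, 97, 128, 140, 150, 164]
  DwuX (GCTAT, off=3): starts [26, 106, 154] → cuts [29, 109, 157]

All cut coordinates (distinct, sorted): [8, 22, 29, 34, 43, 54, 97, 109, 128, 140, 150, 157, 164]

Fragment lengths:
  [0,8): 8 bp
  [8,22): 14 bp
  [22,29): 7 bp
  [29,34): 5 bp
  [34,43): 9 bp
  [43,54): 11 bp
  [54,97): 43 bp
  [97,109): 12 bp
  [109,128): 19 bp
  [128,140): 12 bp
  [140,150): 10 bp
  [150,157): 7 bp
  [157,164): 7 bp
  [164,175): 11 bp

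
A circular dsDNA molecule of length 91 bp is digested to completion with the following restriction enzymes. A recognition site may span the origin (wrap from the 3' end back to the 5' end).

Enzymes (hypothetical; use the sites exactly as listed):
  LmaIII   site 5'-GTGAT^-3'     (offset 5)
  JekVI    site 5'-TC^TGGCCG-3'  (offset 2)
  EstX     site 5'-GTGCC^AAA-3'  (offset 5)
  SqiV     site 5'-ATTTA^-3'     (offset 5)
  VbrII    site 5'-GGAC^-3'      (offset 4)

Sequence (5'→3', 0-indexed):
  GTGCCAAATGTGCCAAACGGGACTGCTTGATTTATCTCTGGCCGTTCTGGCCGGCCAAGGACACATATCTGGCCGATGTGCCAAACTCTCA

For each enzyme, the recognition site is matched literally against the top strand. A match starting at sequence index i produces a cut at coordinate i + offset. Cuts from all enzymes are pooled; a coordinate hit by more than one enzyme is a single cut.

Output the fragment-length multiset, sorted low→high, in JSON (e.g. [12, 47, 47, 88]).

Scan for sites:
  LmaIII (GTGAT, off=5): no sites
  JekVI (TCTGGCCG, off=2): starts [36, 45, 67] → cuts [38, 47, 69]
  EstX (GTGCCAAA, off=5): starts [0, 9, 77] → cuts [5, 14, 82]
  SqiV (ATTTA, off=5): starts [29] → cuts [34]
  VbrII (GGAC, off=4): starts [19, 58] → cuts [23, 62]

All cut coordinates (distinct, sorted): [5, 14, 23, 34, 38, 47, 62, 69, 82]

Fragments:
  5→14: 9 bp
  14→23: 9 bp
  23→34: 11 bp
  34→38: 4 bp
  38→47: 9 bp
  47→62: 15 bp
  62→69: 7 bp
  69→82: 13 bp
  82→5 (wrap): 91-82+5 = 14 bp

[4,7,9,9,9,11,13,14,15]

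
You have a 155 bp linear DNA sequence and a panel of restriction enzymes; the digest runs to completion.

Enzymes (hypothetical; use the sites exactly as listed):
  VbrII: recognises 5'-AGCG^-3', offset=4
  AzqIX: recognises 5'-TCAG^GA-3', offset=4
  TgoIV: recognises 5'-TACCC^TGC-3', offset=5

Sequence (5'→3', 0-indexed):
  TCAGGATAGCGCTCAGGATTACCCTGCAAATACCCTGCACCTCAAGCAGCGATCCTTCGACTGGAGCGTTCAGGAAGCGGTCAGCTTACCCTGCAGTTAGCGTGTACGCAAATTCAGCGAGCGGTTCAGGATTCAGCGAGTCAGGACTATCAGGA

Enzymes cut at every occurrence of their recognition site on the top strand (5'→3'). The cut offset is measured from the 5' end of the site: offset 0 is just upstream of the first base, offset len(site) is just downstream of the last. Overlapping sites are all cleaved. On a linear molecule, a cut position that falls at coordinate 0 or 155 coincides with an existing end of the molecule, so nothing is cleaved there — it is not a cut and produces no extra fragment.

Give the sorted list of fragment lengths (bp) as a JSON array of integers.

Per-enzyme occurrences:
  VbrII (AGCG, off=4): starts [7, 47, 64, 75, 98, 115, 119, 134] → cuts [11, 51, 68, 79, 102, 119, 123, 138]
  AzqIX (TCAGGA, off=4): starts [0, 12, 69, 125, 140, 149] → cuts [4, 16, 73, 129, 144, 153]
  TgoIV (TACCCTGC, off=5): starts [19, 30, 86] → cuts [24, 35, 91]

Pooled cuts: [4, 11, 16, 24, 35, 51, 68, 73, 79, 91, 102, 119, 123, 129, 138, 144, 153]

Fragment lengths:
  [0,4): 4 bp
  [4,11): 7 bp
  [11,16): 5 bp
  [16,24): 8 bp
  [24,35): 11 bp
  [35,51): 16 bp
  [51,68): 17 bp
  [68,73): 5 bp
  [73,79): 6 bp
  [79,91): 12 bp
  [91,102): 11 bp
  [102,119): 17 bp
  [119,123): 4 bp
  [123,129): 6 bp
  [129,138): 9 bp
  [138,144): 6 bp
  [144,153): 9 bp
  [153,155): 2 bp

[2,4,4,5,5,6,6,6,7,8,9,9,11,11,12,16,17,17]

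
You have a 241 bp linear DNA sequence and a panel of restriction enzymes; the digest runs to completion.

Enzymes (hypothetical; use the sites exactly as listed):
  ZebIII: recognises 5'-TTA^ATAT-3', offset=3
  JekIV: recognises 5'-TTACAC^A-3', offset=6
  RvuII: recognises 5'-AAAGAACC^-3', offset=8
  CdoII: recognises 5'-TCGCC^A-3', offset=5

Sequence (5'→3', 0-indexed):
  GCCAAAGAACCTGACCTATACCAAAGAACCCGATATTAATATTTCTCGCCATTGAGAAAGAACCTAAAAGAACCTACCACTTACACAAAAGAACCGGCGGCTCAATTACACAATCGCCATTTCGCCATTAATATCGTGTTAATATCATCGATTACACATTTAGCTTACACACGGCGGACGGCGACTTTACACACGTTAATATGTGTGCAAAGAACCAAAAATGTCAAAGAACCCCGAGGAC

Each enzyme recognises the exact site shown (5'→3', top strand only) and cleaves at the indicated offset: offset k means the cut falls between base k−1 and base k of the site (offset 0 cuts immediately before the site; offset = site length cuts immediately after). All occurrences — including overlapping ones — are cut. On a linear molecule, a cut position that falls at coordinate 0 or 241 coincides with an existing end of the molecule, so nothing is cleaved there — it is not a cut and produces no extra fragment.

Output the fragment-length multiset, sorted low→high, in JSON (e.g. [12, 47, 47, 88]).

[4,6,7,8,8,8,9,10,11,11,12,12,13,14,16,16,17,18,19,22]

Scan for sites:
  ZebIII TTAATAT/3: at [35, 127, 138, 195] ⇒ [38, 130, 141, 198]
  JekIV TTACACA/6: at [80, 105, 151, 164, 186] ⇒ [86, 111, 157, 170, 192]
  RvuII AAAGAACC/8: at [3, 22, 56, 66, 87, 208, 225] ⇒ [11, 30, 64, 74, 95, 216, 233]
  CdoII TCGCCA/5: at [45, 113, 121] ⇒ [50, 118, 126]

All cut coordinates (distinct, sorted): [11, 30, 38, 50, 64, 74, 86, 95, 111, 118, 126, 130, 141, 157, 170, 192, 198, 216, 233]

Fragment lengths:
  [0,11): 11 bp
  [11,30): 19 bp
  [30,38): 8 bp
  [38,50): 12 bp
  [50,64): 14 bp
  [64,74): 10 bp
  [74,86): 12 bp
  [86,95): 9 bp
  [95,111): 16 bp
  [111,118): 7 bp
  [118,126): 8 bp
  [126,130): 4 bp
  [130,141): 11 bp
  [141,157): 16 bp
  [157,170): 13 bp
  [170,192): 22 bp
  [192,198): 6 bp
  [198,216): 18 bp
  [216,233): 17 bp
  [233,241): 8 bp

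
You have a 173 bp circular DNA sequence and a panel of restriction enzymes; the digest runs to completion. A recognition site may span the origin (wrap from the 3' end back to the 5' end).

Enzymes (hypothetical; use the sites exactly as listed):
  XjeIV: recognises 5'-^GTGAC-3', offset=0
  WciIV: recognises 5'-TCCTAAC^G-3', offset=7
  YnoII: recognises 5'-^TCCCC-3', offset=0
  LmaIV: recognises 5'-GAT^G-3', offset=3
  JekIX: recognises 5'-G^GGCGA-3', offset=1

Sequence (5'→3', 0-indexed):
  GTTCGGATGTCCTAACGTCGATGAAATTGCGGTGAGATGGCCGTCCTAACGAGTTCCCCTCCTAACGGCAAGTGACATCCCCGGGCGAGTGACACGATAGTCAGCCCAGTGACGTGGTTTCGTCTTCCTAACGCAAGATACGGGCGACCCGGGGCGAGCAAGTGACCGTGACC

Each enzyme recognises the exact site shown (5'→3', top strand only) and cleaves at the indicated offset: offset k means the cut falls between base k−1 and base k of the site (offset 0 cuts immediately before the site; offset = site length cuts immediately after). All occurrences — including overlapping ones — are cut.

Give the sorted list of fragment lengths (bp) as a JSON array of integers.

[4,5,5,6,6,6,6,8,9,10,10,12,12,14,16,20,24]

Per-enzyme occurrences:
  XjeIV GTGAC/0: at [71, 88, 108, 161, 167] ⇒ [71, 88, 108, 161, 167]
  WciIV TCCTAACG/7: at [9, 43, 59, 125] ⇒ [16, 50, 66, 132]
  YnoII TCCCC/0: at [54, 77] ⇒ [54, 77]
  LmaIV GATG/3: at [5, 19, 35] ⇒ [8, 22, 38]
  JekIX GGGCGA/1: at [82, 141, 151] ⇒ [83, 142, 152]

Pooled cuts: [8, 16, 22, 38, 50, 54, 66, 71, 77, 83, 88, 108, 132, 142, 152, 161, 167]

Fragment lengths:
  8→16: 8 bp
  16→22: 6 bp
  22→38: 16 bp
  38→50: 12 bp
  50→54: 4 bp
  54→66: 12 bp
  66→71: 5 bp
  71→77: 6 bp
  77→83: 6 bp
  83→88: 5 bp
  88→108: 20 bp
  108→132: 24 bp
  132→142: 10 bp
  142→152: 10 bp
  152→161: 9 bp
  161→167: 6 bp
  167→8 (wrap): 173-167+8 = 14 bp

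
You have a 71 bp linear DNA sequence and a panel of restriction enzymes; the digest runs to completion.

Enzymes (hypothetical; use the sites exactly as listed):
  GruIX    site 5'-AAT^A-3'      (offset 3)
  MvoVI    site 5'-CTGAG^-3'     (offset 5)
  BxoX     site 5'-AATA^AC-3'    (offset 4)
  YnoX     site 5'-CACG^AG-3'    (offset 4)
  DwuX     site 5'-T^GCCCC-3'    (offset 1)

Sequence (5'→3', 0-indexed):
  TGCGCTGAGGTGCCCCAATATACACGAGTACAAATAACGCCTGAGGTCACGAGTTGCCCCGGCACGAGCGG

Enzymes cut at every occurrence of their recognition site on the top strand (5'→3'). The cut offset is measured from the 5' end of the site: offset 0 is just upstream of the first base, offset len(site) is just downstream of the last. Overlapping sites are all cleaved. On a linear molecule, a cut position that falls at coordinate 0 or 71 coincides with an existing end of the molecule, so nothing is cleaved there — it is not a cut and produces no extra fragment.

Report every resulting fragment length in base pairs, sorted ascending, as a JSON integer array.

[1,2,4,5,6,7,8,9,9,9,11]

Per-enzyme occurrences:
  GruIX AATA/3: at [16, 32] ⇒ [19, 35]
  MvoVI CTGAG/5: at [4, 40] ⇒ [9, 45]
  BxoX AATAAC/4: at [32] ⇒ [36]
  YnoX CACGAG/4: at [22, 47, 62] ⇒ [26, 51, 66]
  DwuX TGCCCC/1: at [10, 54] ⇒ [11, 55]

All cut coordinates (distinct, sorted): [9, 11, 19, 26, 35, 36, 45, 51, 55, 66]

Fragment lengths:
  [0,9): 9 bp
  [9,11): 2 bp
  [11,19): 8 bp
  [19,26): 7 bp
  [26,35): 9 bp
  [35,36): 1 bp
  [36,45): 9 bp
  [45,51): 6 bp
  [51,55): 4 bp
  [55,66): 11 bp
  [66,71): 5 bp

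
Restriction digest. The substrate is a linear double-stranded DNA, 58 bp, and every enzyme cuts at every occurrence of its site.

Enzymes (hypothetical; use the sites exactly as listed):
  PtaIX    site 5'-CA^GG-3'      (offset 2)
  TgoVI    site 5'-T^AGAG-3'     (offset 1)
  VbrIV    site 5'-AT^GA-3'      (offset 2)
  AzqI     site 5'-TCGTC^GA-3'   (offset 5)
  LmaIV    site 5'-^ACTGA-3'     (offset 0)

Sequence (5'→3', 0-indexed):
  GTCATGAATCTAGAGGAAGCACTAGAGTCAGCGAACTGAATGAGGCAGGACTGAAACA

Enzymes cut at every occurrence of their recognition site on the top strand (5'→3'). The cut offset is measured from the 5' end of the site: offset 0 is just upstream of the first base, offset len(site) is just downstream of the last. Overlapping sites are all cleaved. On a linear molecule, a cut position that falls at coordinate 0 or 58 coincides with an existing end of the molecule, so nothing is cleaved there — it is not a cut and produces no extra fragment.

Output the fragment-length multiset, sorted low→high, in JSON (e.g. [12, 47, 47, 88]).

[2,5,6,6,7,9,11,12]

Per-enzyme occurrences:
  PtaIX CAGG/2: at [45] ⇒ [47]
  TgoVI TAGAG/1: at [10, 22] ⇒ [11, 23]
  VbrIV ATGA/2: at [3, 39] ⇒ [5, 41]
  AzqI (TCGTCGA, off=5): no sites
  LmaIV ACTGA/0: at [34, 49] ⇒ [34, 49]

Pooled cuts: [5, 11, 23, 34, 41, 47, 49]

Fragment lengths:
  [0,5): 5 bp
  [5,11): 6 bp
  [11,23): 12 bp
  [23,34): 11 bp
  [34,41): 7 bp
  [41,47): 6 bp
  [47,49): 2 bp
  [49,58): 9 bp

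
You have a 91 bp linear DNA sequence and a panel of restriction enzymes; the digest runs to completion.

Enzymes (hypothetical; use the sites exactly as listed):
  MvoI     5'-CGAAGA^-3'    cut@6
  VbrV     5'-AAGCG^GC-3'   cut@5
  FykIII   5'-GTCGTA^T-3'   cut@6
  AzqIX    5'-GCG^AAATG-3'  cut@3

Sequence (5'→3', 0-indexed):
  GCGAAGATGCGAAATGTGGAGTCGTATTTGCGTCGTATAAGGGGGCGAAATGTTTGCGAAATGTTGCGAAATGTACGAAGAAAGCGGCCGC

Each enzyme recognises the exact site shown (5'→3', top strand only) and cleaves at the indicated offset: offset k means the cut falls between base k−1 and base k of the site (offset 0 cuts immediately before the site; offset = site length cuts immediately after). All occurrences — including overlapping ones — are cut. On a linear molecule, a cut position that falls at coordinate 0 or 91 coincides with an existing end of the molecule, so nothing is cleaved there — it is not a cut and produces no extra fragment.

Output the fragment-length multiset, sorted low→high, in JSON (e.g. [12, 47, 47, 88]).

Site scan:
  MvoI (CGAAGA, off=6): starts [1, 75] → cuts [7, 81]
  VbrV (AAGCGGC, off=5): starts [81] → cuts [86]
  FykIII (GTCGTAT, off=6): starts [20, 31] → cuts [26, 37]
  AzqIX (GCGAAATG, off=3): starts [8, 44, 55, 65] → cuts [11, 47, 58, 68]

Pooled cuts: [7, 11, 26, 37, 47, 58, 68, 81, 86]

Fragment lengths:
  [0,7): 7 bp
  [7,11): 4 bp
  [11,26): 15 bp
  [26,37): 11 bp
  [37,47): 10 bp
  [47,58): 11 bp
  [58,68): 10 bp
  [68,81): 13 bp
  [81,86): 5 bp
  [86,91): 5 bp

[4,5,5,7,10,10,11,11,13,15]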